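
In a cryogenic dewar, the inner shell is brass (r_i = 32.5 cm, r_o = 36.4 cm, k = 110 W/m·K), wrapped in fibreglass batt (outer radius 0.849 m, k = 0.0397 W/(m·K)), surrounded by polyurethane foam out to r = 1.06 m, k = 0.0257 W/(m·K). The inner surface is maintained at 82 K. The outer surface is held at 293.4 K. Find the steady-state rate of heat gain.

Q = 54.6 W

Treat each layer as a resistance in series:
  R_brass = (1/0.325 − 1/0.364)/(4πk) = 0.3297/(4π·110) = 2.385×10^-4 K/W
  R_fibreglass batt = (1/0.364 − 1/0.849)/(4πk) = 1.569/(4π·0.0397) = 3.146 K/W
  R_polyurethane foam = (1/0.849 − 1/1.06)/(4πk) = 0.2345/(4π·0.0257) = 0.7260 K/W
ΣR = 2.385×10^-4 + 3.146 + 0.7260 = 3.872 K/W
Q = ΔT/ΣR = (82 K − 293.4 K)/3.872 = -54.6 W
(Negative Q ⇒ heat flows inward; heat gain = 54.6 W.)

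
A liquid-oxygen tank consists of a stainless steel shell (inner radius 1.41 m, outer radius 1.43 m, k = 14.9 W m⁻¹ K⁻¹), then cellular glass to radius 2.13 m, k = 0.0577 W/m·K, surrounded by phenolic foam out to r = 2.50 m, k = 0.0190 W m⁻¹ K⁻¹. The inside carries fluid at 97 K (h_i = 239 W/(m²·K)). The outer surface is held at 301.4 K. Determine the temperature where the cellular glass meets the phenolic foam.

T = 203.6 K

Series thermal resistances, inner to outer:
  R_conv,in = 1/(4πr²h) = 1/(4π·1.41²·239) = 1.675×10^-4 K/W
  R_stainless steel = (1/1.41 − 1/1.43)/(4πk) = 0.009919/(4π·14.9) = 5.298×10^-5 K/W
  R_cellular glass = (1/1.43 − 1/2.13)/(4πk) = 0.2298/(4π·0.0577) = 0.3170 K/W
  R_phenolic foam = (1/2.13 − 1/2.50)/(4πk) = 0.06948/(4π·0.0190) = 0.2910 K/W
ΣR = 1.675×10^-4 + 5.298×10^-5 + 0.3170 + 0.2910 = 0.6082 K/W
Q = ΔT/ΣR = (97 K − 301.4 K)/0.6082 = -336.1 W
From the inner boundary to the cellular glass/phenolic foam interface, ΣR_partial = 0.3172 K/W.
T_interface = T_in − Q·ΣR_partial = 97 K − (-336.1)(0.3172) = 203.6 K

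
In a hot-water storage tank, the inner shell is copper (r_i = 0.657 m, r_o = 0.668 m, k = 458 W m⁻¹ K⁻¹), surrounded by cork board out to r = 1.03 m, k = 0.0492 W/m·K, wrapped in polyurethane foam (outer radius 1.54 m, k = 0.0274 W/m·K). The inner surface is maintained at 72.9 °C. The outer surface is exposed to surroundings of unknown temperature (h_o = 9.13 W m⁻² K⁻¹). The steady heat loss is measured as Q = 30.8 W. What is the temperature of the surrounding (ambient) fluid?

T_out = 17.8 °C

Sum the resistances:
  R_copper = (1/0.657 − 1/0.668)/(4πk) = 0.02506/(4π·458) = 4.355×10^-6 K/W
  R_cork board = (1/0.668 − 1/1.03)/(4πk) = 0.5261/(4π·0.0492) = 0.8510 K/W
  R_polyurethane foam = (1/1.03 − 1/1.54)/(4πk) = 0.3215/(4π·0.0274) = 0.9338 K/W
  R_conv,out = 1/(4πr²h) = 1/(4π·1.54²·9.13) = 0.003675 K/W
ΣR = 1.788 K/W
ΔT = Q·ΣR = 30.8 × 1.788 = 55.07 K
Heat flows outward, so T_out = T_in − ΔT = 72.9 − 55.07 = 17.8 °C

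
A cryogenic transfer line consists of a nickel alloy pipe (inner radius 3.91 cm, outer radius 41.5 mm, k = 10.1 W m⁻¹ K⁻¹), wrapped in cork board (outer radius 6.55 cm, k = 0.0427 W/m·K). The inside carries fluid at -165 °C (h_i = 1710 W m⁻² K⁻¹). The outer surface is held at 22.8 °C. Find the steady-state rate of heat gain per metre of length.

Series thermal resistances, inner to outer:
  R'_conv,in = 1/(2πr h) = 1/(2π·0.0391·1710) = 0.002380 m·K/W
  R'_nickel alloy = ln(0.0415/0.0391)/(2πk) = 0.05957/(2π·10.1) = 9.387×10^-4 m·K/W
  R'_cork board = ln(0.0655/0.0415)/(2πk) = 0.4564/(2π·0.0427) = 1.701 m·K/W
ΣR = 0.002380 + 9.387×10^-4 + 1.701 = 1.704 m·K/W
Q' = ΔT/ΣR = (-165 °C − 22.8 °C)/1.704 = -110 W/m
(Negative Q' ⇒ heat flows inward; heat gain = 110 W/m.)

Q' = 110 W/m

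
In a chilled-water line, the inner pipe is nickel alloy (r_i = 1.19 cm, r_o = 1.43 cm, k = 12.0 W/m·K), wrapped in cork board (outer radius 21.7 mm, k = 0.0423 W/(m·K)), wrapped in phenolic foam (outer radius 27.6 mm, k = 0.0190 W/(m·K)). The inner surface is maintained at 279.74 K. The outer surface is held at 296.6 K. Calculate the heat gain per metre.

Resistance network (inner→outer):
  R'_nickel alloy = ln(0.0143/0.0119)/(2πk) = 0.1837/(2π·12.0) = 0.002437 m·K/W
  R'_cork board = ln(0.0217/0.0143)/(2πk) = 0.4171/(2π·0.0423) = 1.569 m·K/W
  R'_phenolic foam = ln(0.0276/0.0217)/(2πk) = 0.2405/(2π·0.0190) = 2.015 m·K/W
ΣR = 0.002437 + 1.569 + 2.015 = 3.586 m·K/W
Q' = ΔT/ΣR = (279.74 K − 296.6 K)/3.586 = -4.70 W/m
(Negative Q' ⇒ heat flows inward; heat gain = 4.70 W/m.)

Q' = 4.70 W/m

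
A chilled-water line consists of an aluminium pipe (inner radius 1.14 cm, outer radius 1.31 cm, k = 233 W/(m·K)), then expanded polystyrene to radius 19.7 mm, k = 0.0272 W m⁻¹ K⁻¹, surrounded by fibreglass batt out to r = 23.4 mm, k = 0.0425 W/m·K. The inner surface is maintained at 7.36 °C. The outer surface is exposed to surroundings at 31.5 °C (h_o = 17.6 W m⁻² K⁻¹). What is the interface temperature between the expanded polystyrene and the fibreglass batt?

Series thermal resistances, inner to outer:
  R'_aluminium = ln(0.0131/0.0114)/(2πk) = 0.1390/(2π·233) = 9.495×10^-5 m·K/W
  R'_expanded polystyrene = ln(0.0197/0.0131)/(2πk) = 0.4080/(2π·0.0272) = 2.387 m·K/W
  R'_fibreglass batt = ln(0.0234/0.0197)/(2πk) = 0.1721/(2π·0.0425) = 0.6445 m·K/W
  R'_conv,out = 1/(2πr h) = 1/(2π·0.0234·17.6) = 0.3864 m·K/W
ΣR = 9.495×10^-5 + 2.387 + 0.6445 + 0.3864 = 3.418 m·K/W
Q' = ΔT/ΣR = (7.36 °C − 31.5 °C)/3.418 = -7.063 W/m
From the inner boundary to the expanded polystyrene/fibreglass batt interface, ΣR_partial = 2.387 m·K/W.
T_interface = T_in − Q'·ΣR_partial = 7.36 °C − (-7.063)(2.387) = 24.2 °C

T = 24.2 °C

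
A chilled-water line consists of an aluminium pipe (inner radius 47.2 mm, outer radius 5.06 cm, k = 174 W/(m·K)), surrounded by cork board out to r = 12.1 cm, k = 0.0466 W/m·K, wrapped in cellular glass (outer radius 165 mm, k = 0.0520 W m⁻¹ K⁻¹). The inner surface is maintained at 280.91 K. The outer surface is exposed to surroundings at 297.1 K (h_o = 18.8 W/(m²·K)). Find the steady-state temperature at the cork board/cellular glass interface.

Series thermal resistances, inner to outer:
  R'_aluminium = ln(0.0506/0.0472)/(2πk) = 0.06956/(2π·174) = 6.362×10^-5 m·K/W
  R'_cork board = ln(0.121/0.0506)/(2πk) = 0.8718/(2π·0.0466) = 2.978 m·K/W
  R'_cellular glass = ln(0.165/0.121)/(2πk) = 0.3102/(2π·0.0520) = 0.9493 m·K/W
  R'_conv,out = 1/(2πr h) = 1/(2π·0.165·18.8) = 0.05131 m·K/W
ΣR = 6.362×10^-5 + 2.978 + 0.9493 + 0.05131 = 3.979 m·K/W
Q' = ΔT/ΣR = (280.91 K − 297.1 K)/3.979 = -4.069 W/m
From the inner boundary to the cork board/cellular glass interface, ΣR_partial = 2.978 m·K/W.
T_interface = T_in − Q'·ΣR_partial = 280.91 K − (-4.069)(2.978) = 293.0 K

T = 293.0 K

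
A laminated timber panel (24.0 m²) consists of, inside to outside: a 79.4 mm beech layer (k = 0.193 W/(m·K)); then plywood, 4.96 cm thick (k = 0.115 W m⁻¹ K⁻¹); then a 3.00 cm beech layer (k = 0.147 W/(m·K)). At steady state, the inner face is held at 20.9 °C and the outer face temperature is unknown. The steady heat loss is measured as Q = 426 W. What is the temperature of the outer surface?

T_out = 2.32 °C

Sum the resistances:
  R_beech = L/(kA) = 0.0794/(0.193·24.0) = 0.01714 K/W
  R_plywood = L/(kA) = 0.0496/(0.115·24.0) = 0.01797 K/W
  R_beech = L/(kA) = 0.0300/(0.147·24.0) = 0.008503 K/W
ΣR = 0.04362 K/W
ΔT = Q·ΣR = 426 × 0.04362 = 18.58 K
Heat flows outward, so T_out = T_in − ΔT = 20.9 − 18.58 = 2.32 °C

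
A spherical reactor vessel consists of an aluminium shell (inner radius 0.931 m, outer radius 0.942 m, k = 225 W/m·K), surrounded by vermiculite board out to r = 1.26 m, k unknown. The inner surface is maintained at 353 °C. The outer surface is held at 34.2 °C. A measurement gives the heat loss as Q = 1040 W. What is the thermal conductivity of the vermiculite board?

k = 0.0696 W/m·K

ΣR = ΔT/Q = |353 − 34.2|/1040 = 0.3065 K/W
Known resistances:
  R_aluminium = (1/0.931 − 1/0.942)/(4πk) = 0.01254/(4π·225) = 4.436×10^-6 K/W
R_vermiculite board = ΣR − ΣR_known = 0.3065 − 4.436×10^-6 = 0.3065 K/W
(1/r₁−1/r₂)/(4πk) = 0.3065 ⇒ k = 0.2679/(4π·0.3065) = 0.0696 W/m·K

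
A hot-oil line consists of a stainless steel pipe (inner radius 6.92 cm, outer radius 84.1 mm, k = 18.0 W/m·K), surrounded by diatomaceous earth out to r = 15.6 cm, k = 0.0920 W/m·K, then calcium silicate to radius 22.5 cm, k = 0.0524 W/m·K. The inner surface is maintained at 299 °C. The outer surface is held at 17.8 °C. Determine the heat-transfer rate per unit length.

Series thermal resistances, inner to outer:
  R'_stainless steel = ln(0.0841/0.0692)/(2πk) = 0.1950/(2π·18.0) = 0.001724 m·K/W
  R'_diatomaceous earth = ln(0.156/0.0841)/(2πk) = 0.6178/(2π·0.0920) = 1.069 m·K/W
  R'_calcium silicate = ln(0.225/0.156)/(2πk) = 0.3662/(2π·0.0524) = 1.112 m·K/W
ΣR = 0.001724 + 1.069 + 1.112 = 2.183 m·K/W
Q' = ΔT/ΣR = (299 °C − 17.8 °C)/2.183 = 129 W/m

Q' = 129 W/m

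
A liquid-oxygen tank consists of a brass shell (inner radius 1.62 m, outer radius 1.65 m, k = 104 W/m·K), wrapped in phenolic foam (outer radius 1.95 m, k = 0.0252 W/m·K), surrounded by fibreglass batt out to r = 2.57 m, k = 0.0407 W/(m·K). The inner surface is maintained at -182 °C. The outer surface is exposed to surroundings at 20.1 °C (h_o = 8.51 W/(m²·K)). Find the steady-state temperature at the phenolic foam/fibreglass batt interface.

T = -71.3 °C

Resistance network (inner→outer):
  R_brass = (1/1.62 − 1/1.65)/(4πk) = 0.01122/(4π·104) = 8.588×10^-6 K/W
  R_phenolic foam = (1/1.65 − 1/1.95)/(4πk) = 0.09324/(4π·0.0252) = 0.2944 K/W
  R_fibreglass batt = (1/1.95 − 1/2.57)/(4πk) = 0.1237/(4π·0.0407) = 0.2419 K/W
  R_conv,out = 1/(4πr²h) = 1/(4π·2.57²·8.51) = 0.001416 K/W
ΣR = 8.588×10^-6 + 0.2944 + 0.2419 + 0.001416 = 0.5377 K/W
Q = ΔT/ΣR = (-182 °C − 20.1 °C)/0.5377 = -375.9 W
From the inner boundary to the phenolic foam/fibreglass batt interface, ΣR_partial = 0.2944 K/W.
T_interface = T_in − Q·ΣR_partial = -182 °C − (-375.9)(0.2944) = -71.3 °C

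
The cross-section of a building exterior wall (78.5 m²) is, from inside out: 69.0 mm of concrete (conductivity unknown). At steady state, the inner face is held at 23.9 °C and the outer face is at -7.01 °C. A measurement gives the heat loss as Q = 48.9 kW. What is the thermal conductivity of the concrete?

k = 1.39 W/m·K

ΣR = ΔT/Q = |23.9 − -7.01|/48900 = 6.321×10^-4 K/W
L/(kA) = 6.321×10^-4 ⇒ k = 0.0690/(6.321×10^-4·78.5) = 1.39 W/m·K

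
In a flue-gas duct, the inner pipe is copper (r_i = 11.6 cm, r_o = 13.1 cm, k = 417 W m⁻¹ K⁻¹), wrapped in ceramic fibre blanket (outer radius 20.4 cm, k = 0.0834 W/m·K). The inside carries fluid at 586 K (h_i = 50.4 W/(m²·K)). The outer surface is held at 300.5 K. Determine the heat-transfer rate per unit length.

Resistance network (inner→outer):
  R'_conv,in = 1/(2πr h) = 1/(2π·0.116·50.4) = 0.02722 m·K/W
  R'_copper = ln(0.131/0.116)/(2πk) = 0.1216/(2π·417) = 4.641×10^-5 m·K/W
  R'_ceramic fibre blanket = ln(0.204/0.131)/(2πk) = 0.4429/(2π·0.0834) = 0.8452 m·K/W
ΣR = 0.02722 + 4.641×10^-5 + 0.8452 = 0.8725 m·K/W
Q' = ΔT/ΣR = (586 K − 300.5 K)/0.8725 = 327 W/m

Q' = 327 W/m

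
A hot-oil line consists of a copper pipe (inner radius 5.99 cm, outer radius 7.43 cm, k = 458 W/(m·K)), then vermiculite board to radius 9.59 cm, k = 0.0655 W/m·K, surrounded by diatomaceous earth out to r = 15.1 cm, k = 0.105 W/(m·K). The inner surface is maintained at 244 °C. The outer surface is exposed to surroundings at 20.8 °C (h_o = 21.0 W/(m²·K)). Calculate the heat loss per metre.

Resistance network (inner→outer):
  R'_copper = ln(0.0743/0.0599)/(2πk) = 0.2154/(2π·458) = 7.486×10^-5 m·K/W
  R'_vermiculite board = ln(0.0959/0.0743)/(2πk) = 0.2552/(2π·0.0655) = 0.6201 m·K/W
  R'_diatomaceous earth = ln(0.151/0.0959)/(2πk) = 0.4540/(2π·0.105) = 0.6881 m·K/W
  R'_conv,out = 1/(2πr h) = 1/(2π·0.151·21.0) = 0.05019 m·K/W
ΣR = 7.486×10^-5 + 0.6201 + 0.6881 + 0.05019 = 1.358 m·K/W
Q' = ΔT/ΣR = (244 °C − 20.8 °C)/1.358 = 164 W/m

Q' = 164 W/m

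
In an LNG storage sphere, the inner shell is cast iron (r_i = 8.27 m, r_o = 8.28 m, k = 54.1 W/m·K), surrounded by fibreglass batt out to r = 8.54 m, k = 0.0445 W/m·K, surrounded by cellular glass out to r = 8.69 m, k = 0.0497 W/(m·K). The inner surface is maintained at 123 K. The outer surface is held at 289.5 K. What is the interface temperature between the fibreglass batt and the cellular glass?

T = 234.6 K

Resistance network (inner→outer):
  R_cast iron = (1/8.27 − 1/8.28)/(4πk) = 1.460×10^-4/(4π·54.1) = 2.148×10^-7 K/W
  R_fibreglass batt = (1/8.28 − 1/8.54)/(4πk) = 0.003677/(4π·0.0445) = 0.006575 K/W
  R_cellular glass = (1/8.54 − 1/8.69)/(4πk) = 0.002021/(4π·0.0497) = 0.003236 K/W
ΣR = 2.148×10^-7 + 0.006575 + 0.003236 = 0.009811 K/W
Q = ΔT/ΣR = (123 K − 289.5 K)/0.009811 = -16970 W
From the inner boundary to the fibreglass batt/cellular glass interface, ΣR_partial = 0.006575 K/W.
T_interface = T_in − Q·ΣR_partial = 123 K − (-16970)(0.006575) = 234.6 K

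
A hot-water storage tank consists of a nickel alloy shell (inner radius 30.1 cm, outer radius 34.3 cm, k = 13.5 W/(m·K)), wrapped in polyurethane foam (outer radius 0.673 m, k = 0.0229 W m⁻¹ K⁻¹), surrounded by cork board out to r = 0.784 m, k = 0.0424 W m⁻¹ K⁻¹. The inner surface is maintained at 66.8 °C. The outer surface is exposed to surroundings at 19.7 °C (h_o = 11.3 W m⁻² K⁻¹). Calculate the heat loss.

Treat each layer as a resistance in series:
  R_nickel alloy = (1/0.301 − 1/0.343)/(4πk) = 0.4068/(4π·13.5) = 0.002398 K/W
  R_polyurethane foam = (1/0.343 − 1/0.673)/(4πk) = 1.430/(4π·0.0229) = 4.968 K/W
  R_cork board = (1/0.673 − 1/0.784)/(4πk) = 0.2104/(4π·0.0424) = 0.3948 K/W
  R_conv,out = 1/(4πr²h) = 1/(4π·0.784²·11.3) = 0.01146 K/W
ΣR = 0.002398 + 4.968 + 0.3948 + 0.01146 = 5.377 K/W
Q = ΔT/ΣR = (66.8 °C − 19.7 °C)/5.377 = 8.76 W

Q = 8.76 W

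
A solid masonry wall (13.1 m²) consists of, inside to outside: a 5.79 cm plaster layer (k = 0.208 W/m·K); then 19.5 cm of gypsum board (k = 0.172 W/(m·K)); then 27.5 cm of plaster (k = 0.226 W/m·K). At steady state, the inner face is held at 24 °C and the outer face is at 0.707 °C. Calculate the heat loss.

Q = 116 W

Treat each layer as a resistance in series:
  R_plaster = L/(kA) = 0.0579/(0.208·13.1) = 0.02125 K/W
  R_gypsum board = L/(kA) = 0.195/(0.172·13.1) = 0.08654 K/W
  R_plaster = L/(kA) = 0.275/(0.226·13.1) = 0.09289 K/W
ΣR = 0.02125 + 0.08654 + 0.09289 = 0.2007 K/W
Q = ΔT/ΣR = (24 °C − 0.707 °C)/0.2007 = 116 W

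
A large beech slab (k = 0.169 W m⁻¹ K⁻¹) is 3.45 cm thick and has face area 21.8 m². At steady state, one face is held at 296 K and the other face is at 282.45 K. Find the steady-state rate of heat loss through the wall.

Q = 1450 W

Q = kA·ΔT/L = 0.169 × 21.8 × |296 K − 282.45 K| / 0.0345 = 1450 W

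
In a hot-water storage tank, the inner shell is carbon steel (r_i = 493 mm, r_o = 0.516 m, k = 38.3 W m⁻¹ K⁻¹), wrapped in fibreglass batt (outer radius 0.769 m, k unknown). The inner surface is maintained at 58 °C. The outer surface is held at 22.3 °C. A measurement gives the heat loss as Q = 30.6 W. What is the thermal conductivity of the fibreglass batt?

ΣR = ΔT/Q = |58 − 22.3|/30.6 = 1.167 K/W
Known resistances:
  R_carbon steel = (1/0.493 − 1/0.516)/(4πk) = 0.09041/(4π·38.3) = 1.879×10^-4 K/W
R_fibreglass batt = ΣR − ΣR_known = 1.167 − 1.879×10^-4 = 1.167 K/W
(1/r₁−1/r₂)/(4πk) = 1.167 ⇒ k = 0.6376/(4π·1.167) = 0.0435 W/m·K

k = 0.0435 W/m·K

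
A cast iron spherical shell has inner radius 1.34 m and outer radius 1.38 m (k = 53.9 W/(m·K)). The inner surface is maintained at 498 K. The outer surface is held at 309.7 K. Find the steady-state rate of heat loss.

Q = 5.90×10^6 W

Q = 4πk·ΔT/(1/r₁ − 1/r₂) = 4π × 53.9 × 188.3 / (1/1.34 − 1/1.38) = 5.90×10^6 W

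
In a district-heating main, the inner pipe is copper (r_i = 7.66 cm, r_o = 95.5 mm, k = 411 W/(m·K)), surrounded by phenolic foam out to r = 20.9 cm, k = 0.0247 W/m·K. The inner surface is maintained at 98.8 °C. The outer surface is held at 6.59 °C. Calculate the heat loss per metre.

Q' = 18.3 W/m

Treat each layer as a resistance in series:
  R'_copper = ln(0.0955/0.0766)/(2πk) = 0.2205/(2π·411) = 8.540×10^-5 m·K/W
  R'_phenolic foam = ln(0.209/0.0955)/(2πk) = 0.7832/(2π·0.0247) = 5.047 m·K/W
ΣR = 8.540×10^-5 + 5.047 = 5.047 m·K/W
Q' = ΔT/ΣR = (98.8 °C − 6.59 °C)/5.047 = 18.3 W/m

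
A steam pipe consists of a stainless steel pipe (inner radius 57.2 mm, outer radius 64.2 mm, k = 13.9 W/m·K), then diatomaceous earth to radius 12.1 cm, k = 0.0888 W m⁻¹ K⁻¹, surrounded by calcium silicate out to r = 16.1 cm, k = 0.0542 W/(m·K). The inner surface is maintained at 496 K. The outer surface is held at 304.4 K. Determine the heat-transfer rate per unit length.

Q' = 97.0 W/m

Resistance network (inner→outer):
  R'_stainless steel = ln(0.0642/0.0572)/(2πk) = 0.1154/(2π·13.9) = 0.001322 m·K/W
  R'_diatomaceous earth = ln(0.121/0.0642)/(2πk) = 0.6338/(2π·0.0888) = 1.136 m·K/W
  R'_calcium silicate = ln(0.161/0.121)/(2πk) = 0.2856/(2π·0.0542) = 0.8387 m·K/W
ΣR = 0.001322 + 1.136 + 0.8387 = 1.976 m·K/W
Q' = ΔT/ΣR = (496 K − 304.4 K)/1.976 = 97.0 W/m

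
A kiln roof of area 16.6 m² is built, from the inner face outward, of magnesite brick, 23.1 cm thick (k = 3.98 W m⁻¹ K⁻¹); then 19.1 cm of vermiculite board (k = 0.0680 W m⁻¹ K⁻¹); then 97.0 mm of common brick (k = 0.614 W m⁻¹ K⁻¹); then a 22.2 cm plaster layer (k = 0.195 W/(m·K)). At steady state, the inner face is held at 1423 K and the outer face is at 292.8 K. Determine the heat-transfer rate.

Treat each layer as a resistance in series:
  R_magnesite brick = L/(kA) = 0.231/(3.98·16.6) = 0.003496 K/W
  R_vermiculite board = L/(kA) = 0.191/(0.0680·16.6) = 0.1692 K/W
  R_common brick = L/(kA) = 0.0970/(0.614·16.6) = 0.009517 K/W
  R_plaster = L/(kA) = 0.222/(0.195·16.6) = 0.06858 K/W
ΣR = 0.003496 + 0.1692 + 0.009517 + 0.06858 = 0.2508 K/W
Q = ΔT/ΣR = (1423 K − 292.8 K)/0.2508 = 4510 W

Q = 4510 W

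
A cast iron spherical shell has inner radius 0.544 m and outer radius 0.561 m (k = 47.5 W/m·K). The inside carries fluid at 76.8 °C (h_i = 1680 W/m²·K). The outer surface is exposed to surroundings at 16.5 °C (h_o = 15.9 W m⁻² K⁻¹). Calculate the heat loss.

Treat each layer as a resistance in series:
  R_conv,in = 1/(4πr²h) = 1/(4π·0.544²·1680) = 1.601×10^-4 K/W
  R_cast iron = (1/0.544 − 1/0.561)/(4πk) = 0.05570/(4π·47.5) = 9.332×10^-5 K/W
  R_conv,out = 1/(4πr²h) = 1/(4π·0.561²·15.9) = 0.01590 K/W
ΣR = 1.601×10^-4 + 9.332×10^-5 + 0.01590 = 0.01615 K/W
Q = ΔT/ΣR = (76.8 °C − 16.5 °C)/0.01615 = 3730 W

Q = 3.73 kW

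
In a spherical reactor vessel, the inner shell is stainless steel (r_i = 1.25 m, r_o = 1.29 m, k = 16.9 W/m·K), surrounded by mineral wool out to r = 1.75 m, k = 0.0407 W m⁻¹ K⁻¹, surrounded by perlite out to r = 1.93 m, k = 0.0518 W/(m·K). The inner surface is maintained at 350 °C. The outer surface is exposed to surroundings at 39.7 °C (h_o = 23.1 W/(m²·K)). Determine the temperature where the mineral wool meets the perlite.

T = 93.1 °C

Resistance network (inner→outer):
  R_stainless steel = (1/1.25 − 1/1.29)/(4πk) = 0.02481/(4π·16.9) = 1.168×10^-4 K/W
  R_mineral wool = (1/1.29 − 1/1.75)/(4πk) = 0.2038/(4π·0.0407) = 0.3984 K/W
  R_perlite = (1/1.75 − 1/1.93)/(4πk) = 0.05329/(4π·0.0518) = 0.08187 K/W
  R_conv,out = 1/(4πr²h) = 1/(4π·1.93²·23.1) = 9.248×10^-4 K/W
ΣR = 1.168×10^-4 + 0.3984 + 0.08187 + 9.248×10^-4 = 0.4813 K/W
Q = ΔT/ΣR = (350 °C − 39.7 °C)/0.4813 = 644.7 W
From the inner boundary to the mineral wool/perlite interface, ΣR_partial = 0.3985 K/W.
T_interface = T_in − Q·ΣR_partial = 350 °C − (644.7)(0.3985) = 93.1 °C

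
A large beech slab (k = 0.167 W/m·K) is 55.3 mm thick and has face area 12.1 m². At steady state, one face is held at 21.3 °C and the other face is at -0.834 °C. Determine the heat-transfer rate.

Q = 809 W

Q = kA·ΔT/L = 0.167 × 12.1 × |21.3 °C − -0.834 °C| / 0.0553 = 809 W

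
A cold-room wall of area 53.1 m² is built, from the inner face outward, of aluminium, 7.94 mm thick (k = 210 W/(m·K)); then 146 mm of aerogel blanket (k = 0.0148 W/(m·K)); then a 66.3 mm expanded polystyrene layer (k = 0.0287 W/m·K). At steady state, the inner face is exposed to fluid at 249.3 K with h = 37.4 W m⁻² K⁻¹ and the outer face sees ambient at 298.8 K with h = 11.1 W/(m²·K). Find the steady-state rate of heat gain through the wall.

Q = 214 W

Series thermal resistances, inner to outer:
  R_conv,in = 1/(hA) = 1/(37.4·53.1) = 5.035×10^-4 K/W
  R_aluminium = L/(kA) = 0.00794/(210·53.1) = 7.120×10^-7 K/W
  R_aerogel blanket = L/(kA) = 0.146/(0.0148·53.1) = 0.1858 K/W
  R_expanded polystyrene = L/(kA) = 0.0663/(0.0287·53.1) = 0.04350 K/W
  R_conv,out = 1/(hA) = 1/(11.1·53.1) = 0.001697 K/W
ΣR = 5.035×10^-4 + 7.120×10^-7 + 0.1858 + 0.04350 + 0.001697 = 0.2315 K/W
Q = ΔT/ΣR = (249.3 K − 298.8 K)/0.2315 = -214 W
(Negative Q ⇒ heat flows inward; heat gain = 214 W.)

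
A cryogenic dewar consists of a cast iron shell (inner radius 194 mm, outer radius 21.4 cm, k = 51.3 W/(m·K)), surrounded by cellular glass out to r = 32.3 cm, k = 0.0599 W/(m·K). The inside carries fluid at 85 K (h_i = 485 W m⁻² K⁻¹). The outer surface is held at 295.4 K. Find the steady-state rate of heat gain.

Q = 100 W

Treat each layer as a resistance in series:
  R_conv,in = 1/(4πr²h) = 1/(4π·0.194²·485) = 0.004360 K/W
  R_cast iron = (1/0.194 − 1/0.214)/(4πk) = 0.4817/(4π·51.3) = 7.473×10^-4 K/W
  R_cellular glass = (1/0.214 − 1/0.323)/(4πk) = 1.577/(4π·0.0599) = 2.095 K/W
ΣR = 0.004360 + 7.473×10^-4 + 2.095 = 2.100 K/W
Q = ΔT/ΣR = (85 K − 295.4 K)/2.100 = -100 W
(Negative Q ⇒ heat flows inward; heat gain = 100 W.)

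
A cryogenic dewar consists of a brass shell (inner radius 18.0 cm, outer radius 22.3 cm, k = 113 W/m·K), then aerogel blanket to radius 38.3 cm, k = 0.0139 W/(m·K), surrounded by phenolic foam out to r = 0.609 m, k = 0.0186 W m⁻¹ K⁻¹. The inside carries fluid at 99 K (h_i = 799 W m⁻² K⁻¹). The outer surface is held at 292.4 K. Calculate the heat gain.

Q = 13.0 W

Treat each layer as a resistance in series:
  R_conv,in = 1/(4πr²h) = 1/(4π·0.180²·799) = 0.003074 K/W
  R_brass = (1/0.180 − 1/0.223)/(4πk) = 1.071/(4π·113) = 7.544×10^-4 K/W
  R_aerogel blanket = (1/0.223 − 1/0.383)/(4πk) = 1.873/(4π·0.0139) = 10.72 K/W
  R_phenolic foam = (1/0.383 − 1/0.609)/(4πk) = 0.9689/(4π·0.0186) = 4.145 K/W
ΣR = 0.003074 + 7.544×10^-4 + 10.72 + 4.145 = 14.87 K/W
Q = ΔT/ΣR = (99 K − 292.4 K)/14.87 = -13.0 W
(Negative Q ⇒ heat flows inward; heat gain = 13.0 W.)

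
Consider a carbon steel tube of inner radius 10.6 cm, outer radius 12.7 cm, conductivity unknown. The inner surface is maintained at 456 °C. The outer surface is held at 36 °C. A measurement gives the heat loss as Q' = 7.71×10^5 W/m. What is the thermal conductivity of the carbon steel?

k = 52.8 W/m·K

ΣR = ΔT/Q' = |456 − 36|/7.71×10^5 = 5.447×10^-4 m·K/W
ln(r₂/r₁)/(2πk) = 5.447×10^-4 ⇒ k = 0.1807/(2π·5.447×10^-4) = 52.8 W/m·K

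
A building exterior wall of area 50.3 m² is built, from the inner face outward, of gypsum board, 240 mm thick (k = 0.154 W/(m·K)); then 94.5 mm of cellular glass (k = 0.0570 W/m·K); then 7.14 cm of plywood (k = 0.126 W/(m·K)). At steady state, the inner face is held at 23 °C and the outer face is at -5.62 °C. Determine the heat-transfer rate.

Q = 381 W

Resistance network (inner→outer):
  R_gypsum board = L/(kA) = 0.240/(0.154·50.3) = 0.03098 K/W
  R_cellular glass = L/(kA) = 0.0945/(0.0570·50.3) = 0.03296 K/W
  R_plywood = L/(kA) = 0.0714/(0.126·50.3) = 0.01127 K/W
ΣR = 0.03098 + 0.03296 + 0.01127 = 0.07521 K/W
Q = ΔT/ΣR = (23 °C − -5.62 °C)/0.07521 = 381 W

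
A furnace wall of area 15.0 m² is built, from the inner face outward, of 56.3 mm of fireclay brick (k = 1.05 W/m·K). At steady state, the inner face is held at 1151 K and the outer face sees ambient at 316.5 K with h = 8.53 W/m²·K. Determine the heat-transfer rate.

Q = 73.3 kW

Treat each layer as a resistance in series:
  R_fireclay brick = L/(kA) = 0.0563/(1.05·15.0) = 0.003575 K/W
  R_conv,out = 1/(hA) = 1/(8.53·15.0) = 0.007816 K/W
ΣR = 0.003575 + 0.007816 = 0.01139 K/W
Q = ΔT/ΣR = (1151 K − 316.5 K)/0.01139 = 73300 W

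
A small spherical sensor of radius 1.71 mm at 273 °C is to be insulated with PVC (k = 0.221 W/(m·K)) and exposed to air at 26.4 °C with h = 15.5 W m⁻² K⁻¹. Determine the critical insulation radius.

For a sphere, r_cr = 2k_ins/h = 2·0.221/15.5 = 0.0285 m = 2.85 cm

r_cr = 2.85 cm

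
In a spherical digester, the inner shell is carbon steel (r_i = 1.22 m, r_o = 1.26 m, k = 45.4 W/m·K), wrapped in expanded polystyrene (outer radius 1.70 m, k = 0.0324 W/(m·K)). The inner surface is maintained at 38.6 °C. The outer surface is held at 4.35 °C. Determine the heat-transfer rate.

Q = 67.9 W

Series thermal resistances, inner to outer:
  R_carbon steel = (1/1.22 − 1/1.26)/(4πk) = 0.02602/(4π·45.4) = 4.561×10^-5 K/W
  R_expanded polystyrene = (1/1.26 − 1/1.70)/(4πk) = 0.2054/(4π·0.0324) = 0.5045 K/W
ΣR = 4.561×10^-5 + 0.5045 = 0.5045 K/W
Q = ΔT/ΣR = (38.6 °C − 4.35 °C)/0.5045 = 67.9 W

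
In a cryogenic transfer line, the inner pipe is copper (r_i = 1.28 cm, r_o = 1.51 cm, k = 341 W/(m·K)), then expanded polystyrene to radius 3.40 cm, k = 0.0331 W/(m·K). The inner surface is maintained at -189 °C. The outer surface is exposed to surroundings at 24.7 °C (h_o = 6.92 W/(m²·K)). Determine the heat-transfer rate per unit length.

Resistance network (inner→outer):
  R'_copper = ln(0.0151/0.0128)/(2πk) = 0.1652/(2π·341) = 7.713×10^-5 m·K/W
  R'_expanded polystyrene = ln(0.0340/0.0151)/(2πk) = 0.8117/(2π·0.0331) = 3.903 m·K/W
  R'_conv,out = 1/(2πr h) = 1/(2π·0.0340·6.92) = 0.6764 m·K/W
ΣR = 7.713×10^-5 + 3.903 + 0.6764 = 4.579 m·K/W
Q' = ΔT/ΣR = (-189 °C − 24.7 °C)/4.579 = -46.7 W/m
(Negative Q' ⇒ heat flows inward; heat gain = 46.7 W/m.)

Q' = 46.7 W/m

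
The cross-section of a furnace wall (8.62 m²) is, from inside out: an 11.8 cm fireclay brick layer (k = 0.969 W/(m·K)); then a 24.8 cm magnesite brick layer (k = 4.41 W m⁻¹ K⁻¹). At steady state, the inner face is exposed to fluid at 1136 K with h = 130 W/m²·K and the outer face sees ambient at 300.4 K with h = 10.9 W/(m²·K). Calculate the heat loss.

Q = 26.0 kW

Treat each layer as a resistance in series:
  R_conv,in = 1/(hA) = 1/(130·8.62) = 8.924×10^-4 K/W
  R_fireclay brick = L/(kA) = 0.118/(0.969·8.62) = 0.01413 K/W
  R_magnesite brick = L/(kA) = 0.248/(4.41·8.62) = 0.006524 K/W
  R_conv,out = 1/(hA) = 1/(10.9·8.62) = 0.01064 K/W
ΣR = 8.924×10^-4 + 0.01413 + 0.006524 + 0.01064 = 0.03219 K/W
Q = ΔT/ΣR = (1136 K − 300.4 K)/0.03219 = 26000 W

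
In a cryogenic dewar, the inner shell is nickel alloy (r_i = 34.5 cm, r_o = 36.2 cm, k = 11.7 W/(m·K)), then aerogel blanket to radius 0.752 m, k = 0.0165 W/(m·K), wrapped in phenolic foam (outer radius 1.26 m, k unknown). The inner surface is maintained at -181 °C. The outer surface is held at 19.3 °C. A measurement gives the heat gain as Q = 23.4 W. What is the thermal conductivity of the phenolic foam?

ΣR = ΔT/Q = |-181 − 19.3|/23.4 = 8.560 K/W
Known resistances:
  R_nickel alloy = (1/0.345 − 1/0.362)/(4πk) = 0.1361/(4π·11.7) = 9.258×10^-4 K/W
  R_aerogel blanket = (1/0.362 − 1/0.752)/(4πk) = 1.433/(4π·0.0165) = 6.909 K/W
R_phenolic foam = ΣR − ΣR_known = 8.560 − 6.910 = 1.650 K/W
(1/r₁−1/r₂)/(4πk) = 1.650 ⇒ k = 0.5361/(4π·1.650) = 0.0259 W/m·K

k = 0.0259 W/m·K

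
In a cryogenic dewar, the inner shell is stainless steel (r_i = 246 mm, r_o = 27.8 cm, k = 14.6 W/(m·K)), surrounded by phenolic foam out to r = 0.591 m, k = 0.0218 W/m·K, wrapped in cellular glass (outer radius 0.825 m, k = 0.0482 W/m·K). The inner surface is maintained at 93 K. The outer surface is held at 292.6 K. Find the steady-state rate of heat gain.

Q = 25.8 W

Treat each layer as a resistance in series:
  R_stainless steel = (1/0.246 − 1/0.278)/(4πk) = 0.4679/(4π·14.6) = 0.002550 K/W
  R_phenolic foam = (1/0.278 − 1/0.591)/(4πk) = 1.905/(4π·0.0218) = 6.954 K/W
  R_cellular glass = (1/0.591 − 1/0.825)/(4πk) = 0.4799/(4π·0.0482) = 0.7924 K/W
ΣR = 0.002550 + 6.954 + 0.7924 = 7.749 K/W
Q = ΔT/ΣR = (93 K − 292.6 K)/7.749 = -25.8 W
(Negative Q ⇒ heat flows inward; heat gain = 25.8 W.)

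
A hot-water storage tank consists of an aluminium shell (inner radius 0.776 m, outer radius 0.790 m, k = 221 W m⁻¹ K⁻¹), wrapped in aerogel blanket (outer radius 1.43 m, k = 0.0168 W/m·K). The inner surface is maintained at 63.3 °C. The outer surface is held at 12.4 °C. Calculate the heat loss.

Treat each layer as a resistance in series:
  R_aluminium = (1/0.776 − 1/0.790)/(4πk) = 0.02284/(4π·221) = 8.223×10^-6 K/W
  R_aerogel blanket = (1/0.790 − 1/1.43)/(4πk) = 0.5665/(4π·0.0168) = 2.683 K/W
ΣR = 8.223×10^-6 + 2.683 = 2.683 K/W
Q = ΔT/ΣR = (63.3 °C − 12.4 °C)/2.683 = 19.0 W

Q = 19.0 W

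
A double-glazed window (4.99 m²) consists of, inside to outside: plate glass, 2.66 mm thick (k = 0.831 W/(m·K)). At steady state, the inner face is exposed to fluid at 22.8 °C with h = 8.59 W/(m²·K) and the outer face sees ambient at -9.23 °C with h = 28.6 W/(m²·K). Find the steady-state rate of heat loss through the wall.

Series thermal resistances, inner to outer:
  R_conv,in = 1/(hA) = 1/(8.59·4.99) = 0.02333 K/W
  R_plate glass = L/(kA) = 0.00266/(0.831·4.99) = 6.415×10^-4 K/W
  R_conv,out = 1/(hA) = 1/(28.6·4.99) = 0.007007 K/W
ΣR = 0.02333 + 6.415×10^-4 + 0.007007 = 0.03098 K/W
Q = ΔT/ΣR = (22.8 °C − -9.23 °C)/0.03098 = 1030 W

Q = 1030 W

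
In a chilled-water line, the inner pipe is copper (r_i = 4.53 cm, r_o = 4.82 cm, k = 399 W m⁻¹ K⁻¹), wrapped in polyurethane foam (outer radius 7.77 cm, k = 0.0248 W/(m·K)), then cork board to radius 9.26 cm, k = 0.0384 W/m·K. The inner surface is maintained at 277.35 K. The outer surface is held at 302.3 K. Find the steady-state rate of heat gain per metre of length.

Q' = 6.58 W/m

Resistance network (inner→outer):
  R'_copper = ln(0.0482/0.0453)/(2πk) = 0.06205/(2π·399) = 2.475×10^-5 m·K/W
  R'_polyurethane foam = ln(0.0777/0.0482)/(2πk) = 0.4775/(2π·0.0248) = 3.064 m·K/W
  R'_cork board = ln(0.0926/0.0777)/(2πk) = 0.1754/(2π·0.0384) = 0.7271 m·K/W
ΣR = 2.475×10^-5 + 3.064 + 0.7271 = 3.791 m·K/W
Q' = ΔT/ΣR = (277.35 K − 302.3 K)/3.791 = -6.58 W/m
(Negative Q' ⇒ heat flows inward; heat gain = 6.58 W/m.)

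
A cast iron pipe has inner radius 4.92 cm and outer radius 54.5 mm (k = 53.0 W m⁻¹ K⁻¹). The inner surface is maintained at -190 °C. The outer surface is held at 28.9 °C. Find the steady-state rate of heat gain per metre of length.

Q' = 713 kW/m

Q' = 2πk·ΔT/ln(r₂/r₁) = 2π × 53.0 × 218.9 / ln(0.0545/0.0492) = 7.13×10^5 W/m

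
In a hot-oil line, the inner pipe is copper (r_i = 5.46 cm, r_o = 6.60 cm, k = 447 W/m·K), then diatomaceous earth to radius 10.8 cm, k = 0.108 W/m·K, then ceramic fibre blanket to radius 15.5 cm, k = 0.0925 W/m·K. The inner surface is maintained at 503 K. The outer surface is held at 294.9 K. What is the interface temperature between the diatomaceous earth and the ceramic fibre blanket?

T = 391 K

Treat each layer as a resistance in series:
  R'_copper = ln(0.0660/0.0546)/(2πk) = 0.1896/(2π·447) = 6.751×10^-5 m·K/W
  R'_diatomaceous earth = ln(0.108/0.0660)/(2πk) = 0.4925/(2π·0.108) = 0.7257 m·K/W
  R'_ceramic fibre blanket = ln(0.155/0.108)/(2πk) = 0.3613/(2π·0.0925) = 0.6216 m·K/W
ΣR = 6.751×10^-5 + 0.7257 + 0.6216 = 1.347 m·K/W
Q' = ΔT/ΣR = (503 K − 294.9 K)/1.347 = 154.5 W/m
From the inner boundary to the diatomaceous earth/ceramic fibre blanket interface, ΣR_partial = 0.7258 m·K/W.
T_interface = T_in − Q'·ΣR_partial = 503 K − (154.5)(0.7258) = 391 K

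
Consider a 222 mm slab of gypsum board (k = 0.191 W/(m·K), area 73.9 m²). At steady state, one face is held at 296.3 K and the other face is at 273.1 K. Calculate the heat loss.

Q = kA·ΔT/L = 0.191 × 73.9 × |296.3 K − 273.1 K| / 0.222 = 1480 W

Q = 1480 W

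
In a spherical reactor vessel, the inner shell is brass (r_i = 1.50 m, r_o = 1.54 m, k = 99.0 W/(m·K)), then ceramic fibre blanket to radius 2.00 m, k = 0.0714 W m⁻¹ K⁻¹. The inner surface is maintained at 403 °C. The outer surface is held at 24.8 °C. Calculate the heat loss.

Series thermal resistances, inner to outer:
  R_brass = (1/1.50 − 1/1.54)/(4πk) = 0.01732/(4π·99.0) = 1.392×10^-5 K/W
  R_ceramic fibre blanket = (1/1.54 − 1/2.00)/(4πk) = 0.1494/(4π·0.0714) = 0.1665 K/W
ΣR = 1.392×10^-5 + 0.1665 = 0.1665 K/W
Q = ΔT/ΣR = (403 °C − 24.8 °C)/0.1665 = 2270 W

Q = 2270 W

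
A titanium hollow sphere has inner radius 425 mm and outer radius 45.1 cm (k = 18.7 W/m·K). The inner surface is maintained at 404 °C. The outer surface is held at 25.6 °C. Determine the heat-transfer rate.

Q = 6.56×10^5 W

Q = 4πk·ΔT/(1/r₁ − 1/r₂) = 4π × 18.7 × 378.4 / (1/0.425 − 1/0.451) = 6.56×10^5 W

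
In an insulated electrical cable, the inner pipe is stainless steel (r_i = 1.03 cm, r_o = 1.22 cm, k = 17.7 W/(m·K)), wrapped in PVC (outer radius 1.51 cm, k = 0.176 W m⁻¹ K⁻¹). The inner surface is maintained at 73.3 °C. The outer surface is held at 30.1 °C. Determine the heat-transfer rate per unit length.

Series thermal resistances, inner to outer:
  R'_stainless steel = ln(0.0122/0.0103)/(2πk) = 0.1693/(2π·17.7) = 0.001522 m·K/W
  R'_PVC = ln(0.0151/0.0122)/(2πk) = 0.2133/(2π·0.176) = 0.1928 m·K/W
ΣR = 0.001522 + 0.1928 = 0.1943 m·K/W
Q' = ΔT/ΣR = (73.3 °C − 30.1 °C)/0.1943 = 222 W/m

Q' = 222 W/m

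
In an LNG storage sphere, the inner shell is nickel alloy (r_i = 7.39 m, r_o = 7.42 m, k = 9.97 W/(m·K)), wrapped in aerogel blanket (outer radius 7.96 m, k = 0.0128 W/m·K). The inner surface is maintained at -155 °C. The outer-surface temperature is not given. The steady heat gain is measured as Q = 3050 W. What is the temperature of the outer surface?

T_out = 18.4 °C

Sum the resistances:
  R_nickel alloy = (1/7.39 − 1/7.42)/(4πk) = 5.471×10^-4/(4π·9.97) = 4.367×10^-6 K/W
  R_aerogel blanket = (1/7.42 − 1/7.96)/(4πk) = 0.009143/(4π·0.0128) = 0.05684 K/W
ΣR = 0.05684 K/W
ΔT = Q·ΣR = 3050 × 0.05684 = 173.4 K
Heat flows inward, so T_out = T_in + ΔT = -155 + 173.4 = 18.4 °C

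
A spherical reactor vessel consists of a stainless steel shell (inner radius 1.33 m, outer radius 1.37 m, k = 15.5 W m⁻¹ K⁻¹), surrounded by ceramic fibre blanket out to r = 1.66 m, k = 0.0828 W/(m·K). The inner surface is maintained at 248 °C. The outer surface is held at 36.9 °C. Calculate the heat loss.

Treat each layer as a resistance in series:
  R_stainless steel = (1/1.33 − 1/1.37)/(4πk) = 0.02195/(4π·15.5) = 1.127×10^-4 K/W
  R_ceramic fibre blanket = (1/1.37 − 1/1.66)/(4πk) = 0.1275/(4π·0.0828) = 0.1226 K/W
ΣR = 1.127×10^-4 + 0.1226 = 0.1227 K/W
Q = ΔT/ΣR = (248 °C − 36.9 °C)/0.1227 = 1720 W

Q = 1720 W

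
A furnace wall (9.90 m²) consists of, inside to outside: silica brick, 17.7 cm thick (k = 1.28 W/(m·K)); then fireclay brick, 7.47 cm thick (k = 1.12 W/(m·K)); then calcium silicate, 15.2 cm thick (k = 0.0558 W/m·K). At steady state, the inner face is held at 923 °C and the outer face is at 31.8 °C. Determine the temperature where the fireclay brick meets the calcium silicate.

T = 861 °C

Series thermal resistances, inner to outer:
  R_silica brick = L/(kA) = 0.177/(1.28·9.90) = 0.01397 K/W
  R_fireclay brick = L/(kA) = 0.0747/(1.12·9.90) = 0.006737 K/W
  R_calcium silicate = L/(kA) = 0.152/(0.0558·9.90) = 0.2752 K/W
ΣR = 0.01397 + 0.006737 + 0.2752 = 0.2959 K/W
Q = ΔT/ΣR = (923 °C − 31.8 °C)/0.2959 = 3012 W
From the inner boundary to the fireclay brick/calcium silicate interface, ΣR_partial = 0.02071 K/W.
T_interface = T_in − Q·ΣR_partial = 923 °C − (3012)(0.02071) = 861 °C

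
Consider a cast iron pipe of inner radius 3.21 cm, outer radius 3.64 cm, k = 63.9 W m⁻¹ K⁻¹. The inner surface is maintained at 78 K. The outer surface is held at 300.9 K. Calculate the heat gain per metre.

Q' = 712 kW/m

Q' = 2πk·ΔT/ln(r₂/r₁) = 2π × 63.9 × 222.9 / ln(0.0364/0.0321) = 7.12×10^5 W/m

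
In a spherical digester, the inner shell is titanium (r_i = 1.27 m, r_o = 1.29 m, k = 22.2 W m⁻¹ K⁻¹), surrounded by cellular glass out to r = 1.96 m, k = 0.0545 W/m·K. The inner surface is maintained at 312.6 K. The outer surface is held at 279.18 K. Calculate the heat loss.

Resistance network (inner→outer):
  R_titanium = (1/1.27 − 1/1.29)/(4πk) = 0.01221/(4π·22.2) = 4.376×10^-5 K/W
  R_cellular glass = (1/1.29 − 1/1.96)/(4πk) = 0.2650/(4π·0.0545) = 0.3869 K/W
ΣR = 4.376×10^-5 + 0.3869 = 0.3869 K/W
Q = ΔT/ΣR = (312.6 K − 279.18 K)/0.3869 = 86.4 W

Q = 86.4 W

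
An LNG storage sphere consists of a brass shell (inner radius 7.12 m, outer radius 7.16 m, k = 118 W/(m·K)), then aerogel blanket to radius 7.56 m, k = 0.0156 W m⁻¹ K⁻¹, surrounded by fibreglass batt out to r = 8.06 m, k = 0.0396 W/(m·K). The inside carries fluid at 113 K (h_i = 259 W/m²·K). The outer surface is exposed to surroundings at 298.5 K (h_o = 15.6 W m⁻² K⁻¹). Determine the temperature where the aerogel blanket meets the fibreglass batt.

T = 241.9 K

Treat each layer as a resistance in series:
  R_conv,in = 1/(4πr²h) = 1/(4π·7.12²·259) = 6.061×10^-6 K/W
  R_brass = (1/7.12 − 1/7.16)/(4πk) = 7.846×10^-4/(4π·118) = 5.291×10^-7 K/W
  R_aerogel blanket = (1/7.16 − 1/7.56)/(4πk) = 0.007390/(4π·0.0156) = 0.03770 K/W
  R_fibreglass batt = (1/7.56 − 1/8.06)/(4πk) = 0.008206/(4π·0.0396) = 0.01649 K/W
  R_conv,out = 1/(4πr²h) = 1/(4π·8.06²·15.6) = 7.852×10^-5 K/W
ΣR = 6.061×10^-6 + 5.291×10^-7 + 0.03770 + 0.01649 + 7.852×10^-5 = 0.05428 K/W
Q = ΔT/ΣR = (113 K − 298.5 K)/0.05428 = -3417 W
From the inner boundary to the aerogel blanket/fibreglass batt interface, ΣR_partial = 0.03771 K/W.
T_interface = T_in − Q·ΣR_partial = 113 K − (-3417)(0.03771) = 241.9 K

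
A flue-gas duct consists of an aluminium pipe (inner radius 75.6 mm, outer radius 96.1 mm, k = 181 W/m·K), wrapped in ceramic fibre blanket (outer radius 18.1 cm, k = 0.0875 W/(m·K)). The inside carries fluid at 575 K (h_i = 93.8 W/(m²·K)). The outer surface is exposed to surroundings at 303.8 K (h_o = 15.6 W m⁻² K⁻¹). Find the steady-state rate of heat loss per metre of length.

Q' = 220 W/m

Resistance network (inner→outer):
  R'_conv,in = 1/(2πr h) = 1/(2π·0.0756·93.8) = 0.02244 m·K/W
  R'_aluminium = ln(0.0961/0.0756)/(2πk) = 0.2399/(2π·181) = 2.110×10^-4 m·K/W
  R'_ceramic fibre blanket = ln(0.181/0.0961)/(2πk) = 0.6331/(2π·0.0875) = 1.152 m·K/W
  R'_conv,out = 1/(2πr h) = 1/(2π·0.181·15.6) = 0.05637 m·K/W
ΣR = 0.02244 + 2.110×10^-4 + 1.152 + 0.05637 = 1.231 m·K/W
Q' = ΔT/ΣR = (575 K − 303.8 K)/1.231 = 220 W/m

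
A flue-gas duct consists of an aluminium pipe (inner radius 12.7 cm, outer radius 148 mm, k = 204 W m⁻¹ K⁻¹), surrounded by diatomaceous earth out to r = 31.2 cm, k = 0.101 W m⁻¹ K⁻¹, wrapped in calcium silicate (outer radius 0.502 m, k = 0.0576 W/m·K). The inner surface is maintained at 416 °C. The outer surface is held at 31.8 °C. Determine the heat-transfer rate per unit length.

Q' = 154 W/m

Resistance network (inner→outer):
  R'_aluminium = ln(0.148/0.127)/(2πk) = 0.1530/(2π·204) = 1.194×10^-4 m·K/W
  R'_diatomaceous earth = ln(0.312/0.148)/(2πk) = 0.7458/(2π·0.101) = 1.175 m·K/W
  R'_calcium silicate = ln(0.502/0.312)/(2πk) = 0.4756/(2π·0.0576) = 1.314 m·K/W
ΣR = 1.194×10^-4 + 1.175 + 1.314 = 2.489 m·K/W
Q' = ΔT/ΣR = (416 °C − 31.8 °C)/2.489 = 154 W/m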